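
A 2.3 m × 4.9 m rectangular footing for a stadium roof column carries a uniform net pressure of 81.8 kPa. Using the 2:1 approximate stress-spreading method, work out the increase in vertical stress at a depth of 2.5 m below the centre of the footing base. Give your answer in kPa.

By the 2:1 method the load spreads at 1 horizontal : 2 vertical, so at depth z the loaded area has grown by z in each plan dimension:
Δσ = qBL/((B+z)(L+z)) = 81.8×2.3×4.9/((2.3+2.5)(4.9+2.5)) = 25.954 kPa

Δσ_z ≈ 26 kPa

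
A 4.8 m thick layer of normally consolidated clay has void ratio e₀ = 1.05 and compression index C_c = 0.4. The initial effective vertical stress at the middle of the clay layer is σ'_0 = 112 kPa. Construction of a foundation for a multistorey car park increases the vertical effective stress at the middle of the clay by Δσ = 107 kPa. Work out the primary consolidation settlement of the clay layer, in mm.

Final effective stress: σ'_f = σ'_0 + Δσ = 112 + 107 = 219 kPa.
Normally consolidated clay, so the full stress increment lies on the virgin compression line:
S_c = C_c·H/(1+e₀)·log₁₀(σ'_f/σ'_0) = 0.4×4.8/(1+1.05)×log₁₀(219/112)
    = 0.93659 × 0.29123 = 0.2728 m

S_c ≈ 273 mm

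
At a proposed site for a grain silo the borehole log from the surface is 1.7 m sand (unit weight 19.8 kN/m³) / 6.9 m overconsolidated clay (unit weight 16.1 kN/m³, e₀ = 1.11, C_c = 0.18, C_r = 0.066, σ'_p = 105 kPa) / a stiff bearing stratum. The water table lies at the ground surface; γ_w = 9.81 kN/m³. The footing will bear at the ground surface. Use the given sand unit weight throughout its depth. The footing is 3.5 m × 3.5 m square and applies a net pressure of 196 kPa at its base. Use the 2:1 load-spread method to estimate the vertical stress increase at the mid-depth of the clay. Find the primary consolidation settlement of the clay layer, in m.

Mid-depth of clay below the ground surface: z = 1.7 + 6.9/2 = 5.15 m.
Total vertical stress at mid-clay: σ_v = 19.8×1.7 + 16.1×3.45 = 89.205 kPa.
Pore pressure: u = 9.81×(5.15 − 0) = 50.522 kPa.
Initial effective stress: σ'_0 = σ_v − u = 89.205 − 50.522 = 38.683 kPa.
Stress increase at mid-clay by the 2:1 spreading method:
Δσ = qBL/((B+z)(L+z)) = 196×3.5×3.5/((3.5+5.15)(3.5+5.15)) = 32.089 kPa
Final effective stress: σ'_f = 38.683 + 32.089 = 70.772 kPa.
σ'_f = 70.772 ≤ σ'_p = 105 kPa, so the clay remains overconsolidated and only the recompression index applies:
S_c = C_r·H/(1+e₀)·log₁₀(σ'_f/σ'_0) = 0.066×6.9/2.11×log₁₀(70.772/38.683)
    = 0.21583 × 0.26234 = 0.05662 m

S_c ≈ 0.0566 m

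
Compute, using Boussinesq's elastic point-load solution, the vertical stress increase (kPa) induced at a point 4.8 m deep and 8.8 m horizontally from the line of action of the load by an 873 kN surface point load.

Boussinesq vertical stress below a point load on an elastic half-space:
Δσ_z = 3P/(2πz²) · [1 + (r/z)²]^(−5/2)
r/z = 8.8/4.8 = 1.8333; [1+(r/z)²]^(−5/2) = 0.025177.
Δσ_z = 3×873/(2π×4.8²) × 0.025177 = 18.091 × 0.025177 = 0.4555 kPa

Δσ_z ≈ 0.455 kPa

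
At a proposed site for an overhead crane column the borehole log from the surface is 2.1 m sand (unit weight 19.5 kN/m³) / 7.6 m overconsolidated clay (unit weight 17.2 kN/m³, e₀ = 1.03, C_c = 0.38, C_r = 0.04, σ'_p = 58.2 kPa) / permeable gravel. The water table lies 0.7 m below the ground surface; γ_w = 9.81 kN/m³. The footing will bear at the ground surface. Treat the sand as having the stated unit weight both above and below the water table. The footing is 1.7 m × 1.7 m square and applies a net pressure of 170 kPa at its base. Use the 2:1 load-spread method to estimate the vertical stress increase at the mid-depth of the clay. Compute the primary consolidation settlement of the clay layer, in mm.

S_c ≈ 60.1 mm

Mid-depth of clay below the ground surface: z = 2.1 + 7.6/2 = 5.9 m.
Total vertical stress at mid-clay: σ_v = 19.5×2.1 + 17.2×3.8 = 106.31 kPa.
Pore pressure: u = 9.81×(5.9 − 0.7) = 51.012 kPa.
Initial effective stress: σ'_0 = σ_v − u = 106.31 − 51.012 = 55.298 kPa.
Stress increase at mid-clay by the 2:1 spreading method:
Δσ = qBL/((B+z)(L+z)) = 170×1.7×1.7/((1.7+5.9)(1.7+5.9)) = 8.5059 kPa
Final effective stress: σ'_f = 55.298 + 8.5059 = 63.804 kPa.
σ'_f = 63.804 > σ'_p = 58.2 kPa, so the stress path crosses the preconsolidation pressure — recompression up to σ'_p, then virgin compression beyond:
S_c = H/(1+e₀)·[C_r·log₁₀(σ'_p/σ'_0) + C_c·log₁₀(σ'_f/σ'_p)]
    = 7.6/2.03 × [0.04×log₁₀(58.2/55.298) + 0.38×log₁₀(63.804/58.2)]
    = 3.7438 × [0.00088854 + 0.015171] = 0.06012 m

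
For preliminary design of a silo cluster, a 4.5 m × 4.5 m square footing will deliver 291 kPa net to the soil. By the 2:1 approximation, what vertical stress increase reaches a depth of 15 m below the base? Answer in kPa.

By the 2:1 method the load spreads at 1 horizontal : 2 vertical, so at depth z the loaded area has grown by z in each plan dimension:
Δσ = qBL/((B+z)(L+z)) = 291×4.5×4.5/((4.5+15)(4.5+15)) = 15.497 kPa

Δσ_z ≈ 15.5 kPa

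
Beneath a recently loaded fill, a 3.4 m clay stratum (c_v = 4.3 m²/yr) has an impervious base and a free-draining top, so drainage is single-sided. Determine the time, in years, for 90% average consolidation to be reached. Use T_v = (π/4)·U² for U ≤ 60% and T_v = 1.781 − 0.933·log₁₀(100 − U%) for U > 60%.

t ≈ 2.28 years

Drainage path length: H_d = H = 3.4 m (single drainage).
U > 60%: T_v = 1.781 − 0.933·log₁₀(100 − 90) = 0.848.
t = T_v·H_d²/c_v = 0.848×3.4²/4.3 = 2.28 years.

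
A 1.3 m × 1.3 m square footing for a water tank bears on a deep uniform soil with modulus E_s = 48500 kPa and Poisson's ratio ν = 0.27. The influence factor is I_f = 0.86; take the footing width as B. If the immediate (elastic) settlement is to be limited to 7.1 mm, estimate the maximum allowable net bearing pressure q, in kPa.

q ≈ 332 kPa

S_e = q·B·(1−ν²)/E_s · I_f  ⇒  q = S_e·E_s / (B·(1−ν²)·I_f).
q = 0.0071 × 48500 / (1.3 × 0.9271 × 0.86) = 332.2 kPa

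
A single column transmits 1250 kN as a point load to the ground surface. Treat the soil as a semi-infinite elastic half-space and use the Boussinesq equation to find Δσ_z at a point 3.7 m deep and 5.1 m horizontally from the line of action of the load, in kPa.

Boussinesq vertical stress below a point load on an elastic half-space:
Δσ_z = 3P/(2πz²) · [1 + (r/z)²]^(−5/2)
r/z = 5.1/3.7 = 1.3784; [1+(r/z)²]^(−5/2) = 0.069828.
Δσ_z = 3×1250/(2π×3.7²) × 0.069828 = 43.596 × 0.069828 = 3.044 kPa

Δσ_z ≈ 3.04 kPa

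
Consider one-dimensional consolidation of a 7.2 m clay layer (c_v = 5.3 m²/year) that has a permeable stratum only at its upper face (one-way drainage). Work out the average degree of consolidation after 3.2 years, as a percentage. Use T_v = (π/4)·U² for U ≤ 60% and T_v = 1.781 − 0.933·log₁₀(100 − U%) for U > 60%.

Drainage path length: H_d = H = 7.2 m (single drainage).
T_v = c_v·t/H_d² = 5.3×3.2/7.2² = 0.32716.
T_v = 0.32716 corresponds to the U > 60% branch:
U = 1 − 10^((1.781 − T_v)/0.933)/100 = 0.6384

U ≈ 63.8 %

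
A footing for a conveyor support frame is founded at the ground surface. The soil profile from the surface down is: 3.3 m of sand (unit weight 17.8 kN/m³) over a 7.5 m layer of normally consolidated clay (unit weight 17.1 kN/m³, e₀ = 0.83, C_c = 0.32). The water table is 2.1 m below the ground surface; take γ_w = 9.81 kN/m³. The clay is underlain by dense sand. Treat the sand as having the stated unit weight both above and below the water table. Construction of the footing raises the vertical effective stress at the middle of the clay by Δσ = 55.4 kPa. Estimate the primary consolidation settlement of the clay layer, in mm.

Mid-depth of clay below the ground surface: z = 3.3 + 7.5/2 = 7.05 m.
Total vertical stress at mid-clay: σ_v = 17.8×3.3 + 17.1×3.75 = 122.87 kPa.
Pore pressure: u = 9.81×(7.05 − 2.1) = 48.56 kPa.
Initial effective stress: σ'_0 = σ_v − u = 122.87 − 48.56 = 74.31 kPa.
Final effective stress: σ'_f = σ'_0 + Δσ = 74.31 + 55.4 = 129.71 kPa.
Normally consolidated clay, so the full stress increment lies on the virgin compression line:
S_c = C_c·H/(1+e₀)·log₁₀(σ'_f/σ'_0) = 0.32×7.5/(1+0.83)×log₁₀(129.71/74.31)
    = 1.3115 × 0.24193 = 0.3173 m

S_c ≈ 317 mm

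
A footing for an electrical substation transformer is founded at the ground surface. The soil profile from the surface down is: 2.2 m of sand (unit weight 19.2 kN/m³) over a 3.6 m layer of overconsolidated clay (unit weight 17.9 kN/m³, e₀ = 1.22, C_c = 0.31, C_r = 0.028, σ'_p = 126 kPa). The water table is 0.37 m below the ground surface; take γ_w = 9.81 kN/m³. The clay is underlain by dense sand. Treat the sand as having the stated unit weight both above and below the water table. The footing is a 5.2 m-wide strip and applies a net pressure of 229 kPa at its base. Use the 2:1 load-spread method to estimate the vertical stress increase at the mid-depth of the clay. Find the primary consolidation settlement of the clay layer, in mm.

Mid-depth of clay below the ground surface: z = 2.2 + 3.6/2 = 4 m.
Total vertical stress at mid-clay: σ_v = 19.2×2.2 + 17.9×1.8 = 74.46 kPa.
Pore pressure: u = 9.81×(4 − 0.37) = 35.61 kPa.
Initial effective stress: σ'_0 = σ_v − u = 74.46 − 35.61 = 38.85 kPa.
Stress increase at mid-clay by the 2:1 spreading method:
Δσ = qB/(B+z) = 229×5.2/(5.2+4) = 129.43 kPa
Final effective stress: σ'_f = 38.85 + 129.43 = 168.28 kPa.
σ'_f = 168.28 > σ'_p = 126 kPa, so the stress path crosses the preconsolidation pressure — recompression up to σ'_p, then virgin compression beyond:
S_c = H/(1+e₀)·[C_r·log₁₀(σ'_p/σ'_0) + C_c·log₁₀(σ'_f/σ'_p)]
    = 3.6/2.22 × [0.028×log₁₀(126/38.85) + 0.31×log₁₀(168.28/126)]
    = 1.6216 × [0.014307 + 0.038955] = 0.08637 m

S_c ≈ 86.4 mm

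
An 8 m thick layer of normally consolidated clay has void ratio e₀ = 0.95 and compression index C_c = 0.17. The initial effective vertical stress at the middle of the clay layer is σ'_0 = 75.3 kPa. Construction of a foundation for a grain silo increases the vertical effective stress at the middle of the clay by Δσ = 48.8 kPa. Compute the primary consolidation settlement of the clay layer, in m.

Final effective stress: σ'_f = σ'_0 + Δσ = 75.3 + 48.8 = 124.1 kPa.
Normally consolidated clay, so the full stress increment lies on the virgin compression line:
S_c = C_c·H/(1+e₀)·log₁₀(σ'_f/σ'_0) = 0.17×8/(1+0.95)×log₁₀(124.1/75.3)
    = 0.69744 × 0.21698 = 0.1513 m

S_c ≈ 0.151 m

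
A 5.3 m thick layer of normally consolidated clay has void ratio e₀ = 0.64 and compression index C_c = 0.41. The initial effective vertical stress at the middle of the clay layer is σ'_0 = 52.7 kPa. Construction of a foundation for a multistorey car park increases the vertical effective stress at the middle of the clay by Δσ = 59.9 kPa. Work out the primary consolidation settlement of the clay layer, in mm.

Final effective stress: σ'_f = σ'_0 + Δσ = 52.7 + 59.9 = 112.6 kPa.
Normally consolidated clay, so the full stress increment lies on the virgin compression line:
S_c = C_c·H/(1+e₀)·log₁₀(σ'_f/σ'_0) = 0.41×5.3/(1+0.64)×log₁₀(112.6/52.7)
    = 1.325 × 0.32973 = 0.4369 m

S_c ≈ 437 mm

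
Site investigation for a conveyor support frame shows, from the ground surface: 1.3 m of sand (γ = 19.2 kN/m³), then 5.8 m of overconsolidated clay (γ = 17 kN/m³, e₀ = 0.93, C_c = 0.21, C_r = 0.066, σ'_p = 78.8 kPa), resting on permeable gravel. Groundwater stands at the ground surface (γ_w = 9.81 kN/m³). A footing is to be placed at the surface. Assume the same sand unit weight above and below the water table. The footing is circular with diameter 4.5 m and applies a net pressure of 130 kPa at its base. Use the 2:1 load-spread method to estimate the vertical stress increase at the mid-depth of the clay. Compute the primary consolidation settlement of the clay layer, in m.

Mid-depth of clay below the ground surface: z = 1.3 + 5.8/2 = 4.2 m.
Total vertical stress at mid-clay: σ_v = 19.2×1.3 + 17×2.9 = 74.26 kPa.
Pore pressure: u = 9.81×(4.2 − 0) = 41.202 kPa.
Initial effective stress: σ'_0 = σ_v − u = 74.26 − 41.202 = 33.058 kPa.
Stress increase at mid-clay by the 2:1 spreading method:
Δσ ≈ qD²/(D+z)² = 130×4.5²/(4.5+4.2)² = 34.78 kPa
Final effective stress: σ'_f = 33.058 + 34.78 = 67.838 kPa.
σ'_f = 67.838 ≤ σ'_p = 78.8 kPa, so the clay remains overconsolidated and only the recompression index applies:
S_c = C_r·H/(1+e₀)·log₁₀(σ'_f/σ'_0) = 0.066×5.8/1.93×log₁₀(67.838/33.058)
    = 0.19834 × 0.3122 = 0.06192 m

S_c ≈ 0.0619 m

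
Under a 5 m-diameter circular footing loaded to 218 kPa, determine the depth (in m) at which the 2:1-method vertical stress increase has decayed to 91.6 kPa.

z ≈ 2.71 m

2:1 spreading — at depth z the loaded area has grown by z in each plan dimension:
qD²/(D+z)² = Δσ_z ⇒ z = D(√(q/Δσ_z) − 1) = 5×(√(218/91.6) − 1) = 2.713 m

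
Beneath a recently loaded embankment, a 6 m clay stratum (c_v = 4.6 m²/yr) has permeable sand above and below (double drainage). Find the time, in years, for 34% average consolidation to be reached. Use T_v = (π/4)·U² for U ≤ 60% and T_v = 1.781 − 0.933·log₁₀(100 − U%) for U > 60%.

t ≈ 0.178 years

Drainage path length: H_d = H/2 = 3 m (double drainage).
U ≤ 60%: T_v = (π/4)·U² = (π/4)×0.34² = 0.090792.
t = T_v·H_d²/c_v = 0.090792×3²/4.6 = 0.1776 years.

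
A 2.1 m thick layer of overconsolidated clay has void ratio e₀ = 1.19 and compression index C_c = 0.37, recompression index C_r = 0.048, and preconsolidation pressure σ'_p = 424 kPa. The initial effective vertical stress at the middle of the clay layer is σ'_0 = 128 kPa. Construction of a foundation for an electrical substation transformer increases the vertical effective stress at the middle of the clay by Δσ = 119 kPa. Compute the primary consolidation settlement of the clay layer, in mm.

Final effective stress: σ'_f = 128 + 119 = 247 kPa.
σ'_f = 247 ≤ σ'_p = 424 kPa, so the clay remains overconsolidated and only the recompression index applies:
S_c = C_r·H/(1+e₀)·log₁₀(σ'_f/σ'_0) = 0.048×2.1/2.19×log₁₀(247/128)
    = 0.046027 × 0.28549 = 0.01314 m

S_c ≈ 13.1 mm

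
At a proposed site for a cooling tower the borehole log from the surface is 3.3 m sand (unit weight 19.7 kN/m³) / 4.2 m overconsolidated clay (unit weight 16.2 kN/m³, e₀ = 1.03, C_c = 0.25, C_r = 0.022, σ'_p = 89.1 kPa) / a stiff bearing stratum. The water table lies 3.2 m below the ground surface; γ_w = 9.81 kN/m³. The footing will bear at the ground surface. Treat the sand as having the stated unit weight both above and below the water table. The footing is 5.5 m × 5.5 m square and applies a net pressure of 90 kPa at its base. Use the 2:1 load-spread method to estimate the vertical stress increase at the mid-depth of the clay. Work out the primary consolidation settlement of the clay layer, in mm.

Mid-depth of clay below the ground surface: z = 3.3 + 4.2/2 = 5.4 m.
Total vertical stress at mid-clay: σ_v = 19.7×3.3 + 16.2×2.1 = 99.03 kPa.
Pore pressure: u = 9.81×(5.4 − 3.2) = 21.582 kPa.
Initial effective stress: σ'_0 = σ_v − u = 99.03 − 21.582 = 77.448 kPa.
Stress increase at mid-clay by the 2:1 spreading method:
Δσ = qBL/((B+z)(L+z)) = 90×5.5×5.5/((5.5+5.4)(5.5+5.4)) = 22.915 kPa
Final effective stress: σ'_f = 77.448 + 22.915 = 100.36 kPa.
σ'_f = 100.36 > σ'_p = 89.1 kPa, so the stress path crosses the preconsolidation pressure — recompression up to σ'_p, then virgin compression beyond:
S_c = H/(1+e₀)·[C_r·log₁₀(σ'_p/σ'_0) + C_c·log₁₀(σ'_f/σ'_p)]
    = 4.2/2.03 × [0.022×log₁₀(89.1/77.448) + 0.25×log₁₀(100.36/89.1)]
    = 2.069 × [0.0013391 + 0.012921] = 0.0295 m

S_c ≈ 29.5 mm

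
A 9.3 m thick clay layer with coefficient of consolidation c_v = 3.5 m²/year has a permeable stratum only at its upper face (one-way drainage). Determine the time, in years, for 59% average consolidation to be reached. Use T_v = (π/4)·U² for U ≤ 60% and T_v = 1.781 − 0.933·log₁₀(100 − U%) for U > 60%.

Drainage path length: H_d = H = 9.3 m (single drainage).
U ≤ 60%: T_v = (π/4)·U² = (π/4)×0.59² = 0.2734.
t = T_v·H_d²/c_v = 0.2734×9.3²/3.5 = 6.756 years.

t ≈ 6.76 years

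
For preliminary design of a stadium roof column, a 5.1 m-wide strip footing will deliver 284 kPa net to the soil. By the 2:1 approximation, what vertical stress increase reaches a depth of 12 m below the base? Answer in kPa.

By the 2:1 method the load spreads at 1 horizontal : 2 vertical, so at depth z the loaded area has grown by z in each plan dimension:
Δσ = qB/(B+z) = 284×5.1/(5.1+12) = 84.702 kPa

Δσ_z ≈ 84.7 kPa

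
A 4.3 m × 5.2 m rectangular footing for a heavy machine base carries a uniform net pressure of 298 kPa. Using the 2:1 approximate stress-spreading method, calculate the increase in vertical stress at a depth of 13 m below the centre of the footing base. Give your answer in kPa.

By the 2:1 method the load spreads at 1 horizontal : 2 vertical, so at depth z the loaded area has grown by z in each plan dimension:
Δσ = qBL/((B+z)(L+z)) = 298×4.3×5.2/((4.3+13)(5.2+13)) = 21.163 kPa

Δσ_z ≈ 21.2 kPa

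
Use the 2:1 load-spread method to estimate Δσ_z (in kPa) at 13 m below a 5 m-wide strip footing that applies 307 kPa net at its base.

By the 2:1 method the load spreads at 1 horizontal : 2 vertical, so at depth z the loaded area has grown by z in each plan dimension:
Δσ = qB/(B+z) = 307×5/(5+13) = 85.278 kPa

Δσ_z ≈ 85.3 kPa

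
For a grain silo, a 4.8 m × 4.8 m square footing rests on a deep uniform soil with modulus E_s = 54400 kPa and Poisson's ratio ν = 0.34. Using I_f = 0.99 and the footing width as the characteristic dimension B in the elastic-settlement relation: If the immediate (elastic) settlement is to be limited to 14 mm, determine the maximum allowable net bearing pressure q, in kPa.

S_e = q·B·(1−ν²)/E_s · I_f  ⇒  q = S_e·E_s / (B·(1−ν²)·I_f).
q = 0.014 × 54400 / (4.8 × 0.8844 × 0.99) = 181.2 kPa

q ≈ 181 kPa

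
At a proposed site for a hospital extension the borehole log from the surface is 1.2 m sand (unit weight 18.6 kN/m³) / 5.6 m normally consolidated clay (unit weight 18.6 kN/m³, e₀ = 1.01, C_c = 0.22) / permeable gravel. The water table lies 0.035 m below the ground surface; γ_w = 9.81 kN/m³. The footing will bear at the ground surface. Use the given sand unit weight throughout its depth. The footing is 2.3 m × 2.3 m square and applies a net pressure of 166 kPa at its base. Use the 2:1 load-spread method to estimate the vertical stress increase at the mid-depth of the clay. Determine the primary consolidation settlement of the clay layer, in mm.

S_c ≈ 129 mm

Mid-depth of clay below the ground surface: z = 1.2 + 5.6/2 = 4 m.
Total vertical stress at mid-clay: σ_v = 18.6×1.2 + 18.6×2.8 = 74.4 kPa.
Pore pressure: u = 9.81×(4 − 0.035) = 38.897 kPa.
Initial effective stress: σ'_0 = σ_v − u = 74.4 − 38.897 = 35.503 kPa.
Stress increase at mid-clay by the 2:1 spreading method:
Δσ = qBL/((B+z)(L+z)) = 166×2.3×2.3/((2.3+4)(2.3+4)) = 22.125 kPa
Final effective stress: σ'_f = σ'_0 + Δσ = 35.503 + 22.125 = 57.628 kPa.
Normally consolidated clay, so the full stress increment lies on the virgin compression line:
S_c = C_c·H/(1+e₀)·log₁₀(σ'_f/σ'_0) = 0.22×5.6/(1+1.01)×log₁₀(57.628/35.503)
    = 0.61294 × 0.21037 = 0.1289 m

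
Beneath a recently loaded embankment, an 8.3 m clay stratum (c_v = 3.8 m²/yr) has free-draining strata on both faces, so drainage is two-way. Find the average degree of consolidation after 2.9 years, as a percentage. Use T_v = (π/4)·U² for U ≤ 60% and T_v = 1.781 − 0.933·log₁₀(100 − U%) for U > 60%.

Drainage path length: H_d = H/2 = 4.15 m (double drainage).
T_v = c_v·t/H_d² = 3.8×2.9/4.15² = 0.63986.
T_v = 0.63986 corresponds to the U > 60% branch:
U = 1 − 10^((1.781 − T_v)/0.933)/100 = 0.8329

U ≈ 83.3 %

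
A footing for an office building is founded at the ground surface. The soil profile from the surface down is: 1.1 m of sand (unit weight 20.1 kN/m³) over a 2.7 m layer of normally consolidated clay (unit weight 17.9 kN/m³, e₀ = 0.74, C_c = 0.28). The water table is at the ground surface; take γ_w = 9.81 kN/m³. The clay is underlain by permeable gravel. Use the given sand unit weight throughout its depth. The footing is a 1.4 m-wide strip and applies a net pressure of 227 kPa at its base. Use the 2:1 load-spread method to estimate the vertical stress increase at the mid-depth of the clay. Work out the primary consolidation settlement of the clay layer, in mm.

S_c ≈ 292 mm

Mid-depth of clay below the ground surface: z = 1.1 + 2.7/2 = 2.45 m.
Total vertical stress at mid-clay: σ_v = 20.1×1.1 + 17.9×1.35 = 46.275 kPa.
Pore pressure: u = 9.81×(2.45 − 0) = 24.035 kPa.
Initial effective stress: σ'_0 = σ_v − u = 46.275 − 24.035 = 22.24 kPa.
Stress increase at mid-clay by the 2:1 spreading method:
Δσ = qB/(B+z) = 227×1.4/(1.4+2.45) = 82.545 kPa
Final effective stress: σ'_f = σ'_0 + Δσ = 22.24 + 82.545 = 104.78 kPa.
Normally consolidated clay, so the full stress increment lies on the virgin compression line:
S_c = C_c·H/(1+e₀)·log₁₀(σ'_f/σ'_0) = 0.28×2.7/(1+0.74)×log₁₀(104.78/22.24)
    = 0.43448 × 0.67314 = 0.2925 m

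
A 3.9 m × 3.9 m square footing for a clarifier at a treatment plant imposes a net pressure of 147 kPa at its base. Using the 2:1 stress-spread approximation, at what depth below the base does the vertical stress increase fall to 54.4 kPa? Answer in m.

z ≈ 2.51 m

2:1 spreading — at depth z the loaded area has grown by z in each plan dimension:
qB²/(B+z)² = Δσ_z ⇒ z = B(√(q/Δσ_z) − 1) = 3.9×(√(147/54.4) − 1) = 2.511 m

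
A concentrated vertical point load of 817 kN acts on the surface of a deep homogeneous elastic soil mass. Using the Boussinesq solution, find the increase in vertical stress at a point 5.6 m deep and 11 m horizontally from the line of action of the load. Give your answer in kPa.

Δσ_z ≈ 0.239 kPa

Boussinesq vertical stress below a point load on an elastic half-space:
Δσ_z = 3P/(2πz²) · [1 + (r/z)²]^(−5/2)
r/z = 11/5.6 = 1.9643; [1+(r/z)²]^(−5/2) = 0.01922.
Δσ_z = 3×817/(2π×5.6²) × 0.01922 = 12.439 × 0.01922 = 0.2391 kPa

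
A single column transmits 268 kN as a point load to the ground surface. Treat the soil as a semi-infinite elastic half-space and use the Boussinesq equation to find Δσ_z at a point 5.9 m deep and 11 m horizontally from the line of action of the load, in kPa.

Δσ_z ≈ 0.0867 kPa

Boussinesq vertical stress below a point load on an elastic half-space:
Δσ_z = 3P/(2πz²) · [1 + (r/z)²]^(−5/2)
r/z = 11/5.9 = 1.8644; [1+(r/z)²]^(−5/2) = 0.023592.
Δσ_z = 3×268/(2π×5.9²) × 0.023592 = 3.676 × 0.023592 = 0.08672 kPa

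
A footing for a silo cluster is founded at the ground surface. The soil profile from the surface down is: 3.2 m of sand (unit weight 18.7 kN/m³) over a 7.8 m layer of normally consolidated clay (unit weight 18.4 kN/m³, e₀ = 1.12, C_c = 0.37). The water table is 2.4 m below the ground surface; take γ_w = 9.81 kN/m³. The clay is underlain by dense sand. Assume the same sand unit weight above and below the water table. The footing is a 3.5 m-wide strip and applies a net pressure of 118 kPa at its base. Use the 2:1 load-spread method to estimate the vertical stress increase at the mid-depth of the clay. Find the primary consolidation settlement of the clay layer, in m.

Mid-depth of clay below the ground surface: z = 3.2 + 7.8/2 = 7.1 m.
Total vertical stress at mid-clay: σ_v = 18.7×3.2 + 18.4×3.9 = 131.6 kPa.
Pore pressure: u = 9.81×(7.1 − 2.4) = 46.107 kPa.
Initial effective stress: σ'_0 = σ_v − u = 131.6 − 46.107 = 85.493 kPa.
Stress increase at mid-clay by the 2:1 spreading method:
Δσ = qB/(B+z) = 118×3.5/(3.5+7.1) = 38.962 kPa
Final effective stress: σ'_f = σ'_0 + Δσ = 85.493 + 38.962 = 124.45 kPa.
Normally consolidated clay, so the full stress increment lies on the virgin compression line:
S_c = C_c·H/(1+e₀)·log₁₀(σ'_f/σ'_0) = 0.37×7.8/(1+1.12)×log₁₀(124.45/85.493)
    = 1.3613 × 0.16306 = 0.222 m

S_c ≈ 0.222 m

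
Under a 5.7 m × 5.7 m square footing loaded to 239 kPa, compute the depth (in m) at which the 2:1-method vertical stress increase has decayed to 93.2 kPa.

z ≈ 3.43 m

2:1 spreading — at depth z the loaded area has grown by z in each plan dimension:
qB²/(B+z)² = Δσ_z ⇒ z = B(√(q/Δσ_z) − 1) = 5.7×(√(239/93.2) − 1) = 3.428 m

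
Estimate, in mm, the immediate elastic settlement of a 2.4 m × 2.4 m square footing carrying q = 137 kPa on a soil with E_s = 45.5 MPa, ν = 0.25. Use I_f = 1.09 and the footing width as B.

S_e ≈ 7.38 mm

Immediate (elastic) settlement: S_e = q·B·(1−ν²)/E_s · I_f.
E_s = 45.5 MPa = 45500 kPa.
S_e = 137 × 2.4 × (1 − 0.25²) / 45500 × 1.09
    = 137 × 2.4 × 0.9375 / 45500 × 1.09
    = 0.007384 m = 7.384 mm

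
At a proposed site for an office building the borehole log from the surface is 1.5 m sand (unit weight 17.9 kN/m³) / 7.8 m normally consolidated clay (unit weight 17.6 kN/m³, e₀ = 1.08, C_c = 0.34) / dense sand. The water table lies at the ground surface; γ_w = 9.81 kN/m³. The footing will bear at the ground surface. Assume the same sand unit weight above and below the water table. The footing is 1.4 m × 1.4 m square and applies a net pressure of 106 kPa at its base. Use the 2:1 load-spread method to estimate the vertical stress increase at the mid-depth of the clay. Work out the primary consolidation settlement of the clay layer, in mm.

Mid-depth of clay below the ground surface: z = 1.5 + 7.8/2 = 5.4 m.
Total vertical stress at mid-clay: σ_v = 17.9×1.5 + 17.6×3.9 = 95.49 kPa.
Pore pressure: u = 9.81×(5.4 − 0) = 52.974 kPa.
Initial effective stress: σ'_0 = σ_v − u = 95.49 − 52.974 = 42.516 kPa.
Stress increase at mid-clay by the 2:1 spreading method:
Δσ = qBL/((B+z)(L+z)) = 106×1.4×1.4/((1.4+5.4)(1.4+5.4)) = 4.4931 kPa
Final effective stress: σ'_f = σ'_0 + Δσ = 42.516 + 4.4931 = 47.009 kPa.
Normally consolidated clay, so the full stress increment lies on the virgin compression line:
S_c = C_c·H/(1+e₀)·log₁₀(σ'_f/σ'_0) = 0.34×7.8/(1+1.08)×log₁₀(47.009/42.516)
    = 1.275 × 0.043629 = 0.05563 m

S_c ≈ 55.6 mm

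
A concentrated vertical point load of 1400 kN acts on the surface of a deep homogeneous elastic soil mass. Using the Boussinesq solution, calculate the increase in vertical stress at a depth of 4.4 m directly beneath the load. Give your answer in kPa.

Boussinesq vertical stress below a point load on an elastic half-space:
Δσ_z = 3P/(2πz²) · [1 + (r/z)²]^(−5/2)
r/z = 0/4.4 = 0; [1+(r/z)²]^(−5/2) = 1.
Δσ_z = 3×1400/(2π×4.4²) × 1 = 34.527 × 1 = 34.53 kPa

Δσ_z ≈ 34.5 kPa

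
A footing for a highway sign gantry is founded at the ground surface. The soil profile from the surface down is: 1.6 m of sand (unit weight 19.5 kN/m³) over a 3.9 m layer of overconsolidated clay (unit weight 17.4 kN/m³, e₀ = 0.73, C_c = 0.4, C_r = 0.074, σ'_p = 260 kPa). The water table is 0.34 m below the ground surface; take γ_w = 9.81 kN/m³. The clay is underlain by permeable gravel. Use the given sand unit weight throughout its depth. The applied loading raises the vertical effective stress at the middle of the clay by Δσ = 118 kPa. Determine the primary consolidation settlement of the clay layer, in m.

S_c ≈ 0.109 m

Mid-depth of clay below the ground surface: z = 1.6 + 3.9/2 = 3.55 m.
Total vertical stress at mid-clay: σ_v = 19.5×1.6 + 17.4×1.95 = 65.13 kPa.
Pore pressure: u = 9.81×(3.55 − 0.34) = 31.49 kPa.
Initial effective stress: σ'_0 = σ_v − u = 65.13 − 31.49 = 33.64 kPa.
Final effective stress: σ'_f = 33.64 + 118 = 151.64 kPa.
σ'_f = 151.64 ≤ σ'_p = 260 kPa, so the clay remains overconsolidated and only the recompression index applies:
S_c = C_r·H/(1+e₀)·log₁₀(σ'_f/σ'_0) = 0.074×3.9/1.73×log₁₀(151.64/33.64)
    = 0.16682 × 0.65396 = 0.1091 m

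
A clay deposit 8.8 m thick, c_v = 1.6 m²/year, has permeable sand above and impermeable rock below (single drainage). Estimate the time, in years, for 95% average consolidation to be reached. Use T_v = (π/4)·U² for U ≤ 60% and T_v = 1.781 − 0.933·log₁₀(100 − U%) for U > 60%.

Drainage path length: H_d = H = 8.8 m (single drainage).
U > 60%: T_v = 1.781 − 0.933·log₁₀(100 − 95) = 1.1289.
t = T_v·H_d²/c_v = 1.1289×8.8²/1.6 = 54.64 years.

t ≈ 54.6 years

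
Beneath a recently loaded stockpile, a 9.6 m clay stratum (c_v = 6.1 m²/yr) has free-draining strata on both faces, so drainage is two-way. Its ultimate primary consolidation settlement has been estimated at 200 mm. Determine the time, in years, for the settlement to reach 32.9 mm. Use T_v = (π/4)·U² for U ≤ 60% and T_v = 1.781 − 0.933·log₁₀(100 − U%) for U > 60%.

t ≈ 0.0803 years

Drainage path length: H_d = H/2 = 4.8 m (double drainage).
U = S(t)/S_ult = 32.9/200 = 0.1645.
U ≤ 60%: T_v = (π/4)·U² = (π/4)×0.1645² = 0.021253.
t = T_v·H_d²/c_v = 0.021253×4.8²/6.1 = 0.08027 years.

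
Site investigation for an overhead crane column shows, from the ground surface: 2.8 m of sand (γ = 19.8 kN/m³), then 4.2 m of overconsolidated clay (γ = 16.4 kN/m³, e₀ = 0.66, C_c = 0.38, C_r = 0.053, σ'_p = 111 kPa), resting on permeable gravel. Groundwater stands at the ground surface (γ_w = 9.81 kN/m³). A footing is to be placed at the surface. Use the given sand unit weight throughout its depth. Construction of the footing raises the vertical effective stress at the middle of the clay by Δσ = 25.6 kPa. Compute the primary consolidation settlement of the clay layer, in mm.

S_c ≈ 27.8 mm

Mid-depth of clay below the ground surface: z = 2.8 + 4.2/2 = 4.9 m.
Total vertical stress at mid-clay: σ_v = 19.8×2.8 + 16.4×2.1 = 89.88 kPa.
Pore pressure: u = 9.81×(4.9 − 0) = 48.069 kPa.
Initial effective stress: σ'_0 = σ_v − u = 89.88 − 48.069 = 41.811 kPa.
Final effective stress: σ'_f = 41.811 + 25.6 = 67.411 kPa.
σ'_f = 67.411 ≤ σ'_p = 111 kPa, so the clay remains overconsolidated and only the recompression index applies:
S_c = C_r·H/(1+e₀)·log₁₀(σ'_f/σ'_0) = 0.053×4.2/1.66×log₁₀(67.411/41.811)
    = 0.1341 × 0.20744 = 0.02782 m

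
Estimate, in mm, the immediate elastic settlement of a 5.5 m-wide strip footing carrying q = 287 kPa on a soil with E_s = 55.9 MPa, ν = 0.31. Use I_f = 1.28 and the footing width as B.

S_e ≈ 32.7 mm

Immediate (elastic) settlement: S_e = q·B·(1−ν²)/E_s · I_f.
E_s = 55.9 MPa = 55900 kPa.
S_e = 287 × 5.5 × (1 − 0.31²) / 55900 × 1.28
    = 287 × 5.5 × 0.9039 / 55900 × 1.28
    = 0.03267 m = 32.67 mm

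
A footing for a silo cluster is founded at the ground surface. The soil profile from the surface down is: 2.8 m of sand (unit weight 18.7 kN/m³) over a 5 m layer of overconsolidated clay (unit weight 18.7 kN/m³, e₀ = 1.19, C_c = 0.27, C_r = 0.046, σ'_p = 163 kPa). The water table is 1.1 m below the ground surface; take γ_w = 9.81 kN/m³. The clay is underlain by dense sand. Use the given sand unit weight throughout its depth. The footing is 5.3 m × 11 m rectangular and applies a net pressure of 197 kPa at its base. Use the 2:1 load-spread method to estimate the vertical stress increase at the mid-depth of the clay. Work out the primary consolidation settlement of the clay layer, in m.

Mid-depth of clay below the ground surface: z = 2.8 + 5/2 = 5.3 m.
Total vertical stress at mid-clay: σ_v = 18.7×2.8 + 18.7×2.5 = 99.11 kPa.
Pore pressure: u = 9.81×(5.3 − 1.1) = 41.202 kPa.
Initial effective stress: σ'_0 = σ_v − u = 99.11 − 41.202 = 57.908 kPa.
Stress increase at mid-clay by the 2:1 spreading method:
Δσ = qBL/((B+z)(L+z)) = 197×5.3×11/((5.3+5.3)(11+5.3)) = 66.472 kPa
Final effective stress: σ'_f = 57.908 + 66.472 = 124.38 kPa.
σ'_f = 124.38 ≤ σ'_p = 163 kPa, so the clay remains overconsolidated and only the recompression index applies:
S_c = C_r·H/(1+e₀)·log₁₀(σ'_f/σ'_0) = 0.046×5/2.19×log₁₀(124.38/57.908)
    = 0.10502 × 0.33201 = 0.03487 m

S_c ≈ 0.0349 m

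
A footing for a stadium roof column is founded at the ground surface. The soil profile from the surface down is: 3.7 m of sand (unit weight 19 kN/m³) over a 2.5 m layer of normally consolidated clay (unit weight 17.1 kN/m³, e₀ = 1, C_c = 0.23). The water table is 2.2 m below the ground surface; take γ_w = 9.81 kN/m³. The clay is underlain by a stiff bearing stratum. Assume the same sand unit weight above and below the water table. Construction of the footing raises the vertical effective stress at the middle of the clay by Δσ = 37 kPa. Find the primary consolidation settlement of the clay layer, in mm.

S_c ≈ 56.5 mm

Mid-depth of clay below the ground surface: z = 3.7 + 2.5/2 = 4.95 m.
Total vertical stress at mid-clay: σ_v = 19×3.7 + 17.1×1.25 = 91.675 kPa.
Pore pressure: u = 9.81×(4.95 − 2.2) = 26.978 kPa.
Initial effective stress: σ'_0 = σ_v − u = 91.675 − 26.978 = 64.697 kPa.
Final effective stress: σ'_f = σ'_0 + Δσ = 64.697 + 37 = 101.7 kPa.
Normally consolidated clay, so the full stress increment lies on the virgin compression line:
S_c = C_c·H/(1+e₀)·log₁₀(σ'_f/σ'_0) = 0.23×2.5/(1+1)×log₁₀(101.7/64.697)
    = 0.2875 × 0.19644 = 0.05648 m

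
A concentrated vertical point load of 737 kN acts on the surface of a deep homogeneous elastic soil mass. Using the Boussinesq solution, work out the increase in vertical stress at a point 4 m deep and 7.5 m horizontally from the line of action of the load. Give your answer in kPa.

Boussinesq vertical stress below a point load on an elastic half-space:
Δσ_z = 3P/(2πz²) · [1 + (r/z)²]^(−5/2)
r/z = 7.5/4 = 1.875; [1+(r/z)²]^(−5/2) = 0.023078.
Δσ_z = 3×737/(2π×4²) × 0.023078 = 21.993 × 0.023078 = 0.5076 kPa

Δσ_z ≈ 0.508 kPa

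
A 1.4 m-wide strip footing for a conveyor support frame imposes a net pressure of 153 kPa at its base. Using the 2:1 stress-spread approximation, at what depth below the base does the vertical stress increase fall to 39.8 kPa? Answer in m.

2:1 spreading — at depth z the loaded area has grown by z in each plan dimension:
qB/(B+z) = Δσ_z ⇒ z = qB/Δσ_z − B = 153×1.4/39.8 − 1.4 = 3.982 m

z ≈ 3.98 m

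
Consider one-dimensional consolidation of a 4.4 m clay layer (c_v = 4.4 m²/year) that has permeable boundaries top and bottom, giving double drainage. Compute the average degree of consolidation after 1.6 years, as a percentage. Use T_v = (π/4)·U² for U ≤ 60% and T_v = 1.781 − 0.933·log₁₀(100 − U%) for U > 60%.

U ≈ 97.8 %

Drainage path length: H_d = H/2 = 2.2 m (double drainage).
T_v = c_v·t/H_d² = 4.4×1.6/2.2² = 1.4545.
T_v = 1.4545 corresponds to the U > 60% branch:
U = 1 − 10^((1.781 − T_v)/0.933)/100 = 0.9776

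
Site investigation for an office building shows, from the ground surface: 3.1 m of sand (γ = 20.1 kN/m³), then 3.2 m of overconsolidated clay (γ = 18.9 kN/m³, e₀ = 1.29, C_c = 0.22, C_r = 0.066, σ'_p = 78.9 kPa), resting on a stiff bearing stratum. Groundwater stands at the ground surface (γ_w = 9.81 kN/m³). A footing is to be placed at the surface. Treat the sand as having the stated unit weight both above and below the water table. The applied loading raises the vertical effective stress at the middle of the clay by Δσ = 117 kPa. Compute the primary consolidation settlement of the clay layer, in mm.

S_c ≈ 118 mm

Mid-depth of clay below the ground surface: z = 3.1 + 3.2/2 = 4.7 m.
Total vertical stress at mid-clay: σ_v = 20.1×3.1 + 18.9×1.6 = 92.55 kPa.
Pore pressure: u = 9.81×(4.7 − 0) = 46.107 kPa.
Initial effective stress: σ'_0 = σ_v − u = 92.55 − 46.107 = 46.443 kPa.
Final effective stress: σ'_f = 46.443 + 117 = 163.44 kPa.
σ'_f = 163.44 > σ'_p = 78.9 kPa, so the stress path crosses the preconsolidation pressure — recompression up to σ'_p, then virgin compression beyond:
S_c = H/(1+e₀)·[C_r·log₁₀(σ'_p/σ'_0) + C_c·log₁₀(σ'_f/σ'_p)]
    = 3.2/2.29 × [0.066×log₁₀(78.9/46.443) + 0.22×log₁₀(163.44/78.9)]
    = 1.3974 × [0.01519 + 0.069582] = 0.1185 m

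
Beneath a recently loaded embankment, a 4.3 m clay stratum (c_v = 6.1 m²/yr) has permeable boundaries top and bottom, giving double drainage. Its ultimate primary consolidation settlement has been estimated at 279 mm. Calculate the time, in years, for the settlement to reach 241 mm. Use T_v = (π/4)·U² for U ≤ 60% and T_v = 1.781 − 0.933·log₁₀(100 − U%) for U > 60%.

t ≈ 0.548 years

Drainage path length: H_d = H/2 = 2.15 m (double drainage).
U = S(t)/S_ult = 241/279 = 0.8638.
U > 60%: T_v = 1.781 − 0.933·log₁₀(100 − 86.38) = 0.72281.
t = T_v·H_d²/c_v = 0.72281×2.15²/6.1 = 0.5477 years.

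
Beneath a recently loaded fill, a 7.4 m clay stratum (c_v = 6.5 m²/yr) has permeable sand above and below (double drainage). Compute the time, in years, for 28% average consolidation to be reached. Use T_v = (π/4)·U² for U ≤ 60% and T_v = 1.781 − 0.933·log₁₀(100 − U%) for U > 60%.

t ≈ 0.13 years

Drainage path length: H_d = H/2 = 3.7 m (double drainage).
U ≤ 60%: T_v = (π/4)·U² = (π/4)×0.28² = 0.061575.
t = T_v·H_d²/c_v = 0.061575×3.7²/6.5 = 0.1297 years.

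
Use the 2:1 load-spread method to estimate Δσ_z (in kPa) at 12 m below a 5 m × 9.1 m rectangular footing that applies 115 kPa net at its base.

By the 2:1 method the load spreads at 1 horizontal : 2 vertical, so at depth z the loaded area has grown by z in each plan dimension:
Δσ = qBL/((B+z)(L+z)) = 115×5×9.1/((5+12)(9.1+12)) = 14.587 kPa

Δσ_z ≈ 14.6 kPa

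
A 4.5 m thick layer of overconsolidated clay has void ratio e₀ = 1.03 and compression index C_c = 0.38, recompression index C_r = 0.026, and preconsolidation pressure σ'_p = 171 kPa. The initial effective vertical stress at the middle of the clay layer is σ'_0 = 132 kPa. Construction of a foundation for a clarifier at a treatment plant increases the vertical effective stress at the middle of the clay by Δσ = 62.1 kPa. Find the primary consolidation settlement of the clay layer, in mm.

S_c ≈ 52.8 mm

Final effective stress: σ'_f = 132 + 62.1 = 194.1 kPa.
σ'_f = 194.1 > σ'_p = 171 kPa, so the stress path crosses the preconsolidation pressure — recompression up to σ'_p, then virgin compression beyond:
S_c = H/(1+e₀)·[C_r·log₁₀(σ'_p/σ'_0) + C_c·log₁₀(σ'_f/σ'_p)]
    = 4.5/2.03 × [0.026×log₁₀(171/132) + 0.38×log₁₀(194.1/171)]
    = 2.2167 × [0.002923 + 0.020911] = 0.05283 m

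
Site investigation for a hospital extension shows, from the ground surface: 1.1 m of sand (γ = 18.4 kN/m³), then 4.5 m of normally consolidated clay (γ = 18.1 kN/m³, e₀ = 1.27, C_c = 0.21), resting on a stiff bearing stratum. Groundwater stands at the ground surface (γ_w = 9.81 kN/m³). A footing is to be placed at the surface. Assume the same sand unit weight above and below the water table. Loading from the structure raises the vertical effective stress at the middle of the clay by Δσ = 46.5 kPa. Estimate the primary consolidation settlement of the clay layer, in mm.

S_c ≈ 177 mm

Mid-depth of clay below the ground surface: z = 1.1 + 4.5/2 = 3.35 m.
Total vertical stress at mid-clay: σ_v = 18.4×1.1 + 18.1×2.25 = 60.965 kPa.
Pore pressure: u = 9.81×(3.35 − 0) = 32.864 kPa.
Initial effective stress: σ'_0 = σ_v − u = 60.965 − 32.864 = 28.101 kPa.
Final effective stress: σ'_f = σ'_0 + Δσ = 28.101 + 46.5 = 74.601 kPa.
Normally consolidated clay, so the full stress increment lies on the virgin compression line:
S_c = C_c·H/(1+e₀)·log₁₀(σ'_f/σ'_0) = 0.21×4.5/(1+1.27)×log₁₀(74.601/28.101)
    = 0.4163 × 0.42402 = 0.1765 m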